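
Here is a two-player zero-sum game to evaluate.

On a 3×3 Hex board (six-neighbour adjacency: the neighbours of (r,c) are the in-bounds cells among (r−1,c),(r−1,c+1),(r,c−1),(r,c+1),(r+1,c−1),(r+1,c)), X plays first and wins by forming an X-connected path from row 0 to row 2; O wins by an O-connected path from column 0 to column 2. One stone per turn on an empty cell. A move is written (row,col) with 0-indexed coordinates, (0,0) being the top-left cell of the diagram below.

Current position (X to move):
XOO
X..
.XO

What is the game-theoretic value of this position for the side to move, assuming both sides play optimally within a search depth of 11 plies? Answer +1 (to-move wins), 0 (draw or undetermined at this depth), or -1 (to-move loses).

p1 X@[XOO/X../.XO]: (1,1)[XOO/XX./.XO]+1* (1,2)[XOO/X.X/.XO]+1 (2,0)[XOO/X../XXO]+1
p2 O@[XOO/XX./.XO] terminal -1; root [XOO/X../.XO] d11

value(XOO/X../.XO, X) = +1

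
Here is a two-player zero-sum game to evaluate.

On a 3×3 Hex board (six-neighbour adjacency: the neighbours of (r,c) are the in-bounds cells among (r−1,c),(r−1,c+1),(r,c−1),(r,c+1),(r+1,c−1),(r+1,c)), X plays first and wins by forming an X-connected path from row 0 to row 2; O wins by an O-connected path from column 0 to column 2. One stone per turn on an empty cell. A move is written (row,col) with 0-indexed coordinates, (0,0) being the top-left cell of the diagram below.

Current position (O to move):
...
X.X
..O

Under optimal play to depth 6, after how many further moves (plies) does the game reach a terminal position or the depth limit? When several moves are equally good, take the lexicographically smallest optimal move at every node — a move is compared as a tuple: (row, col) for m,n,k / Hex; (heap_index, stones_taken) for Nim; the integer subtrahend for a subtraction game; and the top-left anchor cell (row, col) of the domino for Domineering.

PV length from [.../X.X/..O]: 6 plies

p1 O@[.../X.X/..O]: (0,0)[O../X.X/..O]-1* (0,1)[.O./X.X/..O]-1 (0,2)[..O/X.X/..O]-1 (1,1)[.../XOX/..O]-1 (2,0)[.../X.X/O.O]-1 (2,1)[.../X.X/.OO]-1
p2 X@[O../X.X/..O]: (0,1)[OX./X.X/..O]+1* (0,2)[O.X/X.X/..O]+1 (1,1)[O../XXX/..O]+1 (2,0)[O../X.X/X.O]+1 (2,1)[O../X.X/.XO]+1
p3 O@[OX./X.X/..O]: (0,2)[OXO/X.X/..O]-1* (1,1)[OX./XOX/..O]-1 (2,0)[OX./X.X/O.O]-1 (2,1)[OX./X.X/.OO]-1
p4 X@[OXO/X.X/..O]: (1,1)[OXO/XXX/..O]+1* (2,0)[OXO/X.X/X.O]+1 (2,1)[OXO/X.X/.XO]+1
p5 O@[OXO/XXX/..O]: (2,0)[OXO/XXX/O.O]-1* (2,1)[OXO/XXX/.OO]-1
p6 X@[OXO/XXX/O.O]: (2,1)[OXO/XXX/OXO]+1*
p7 O@[OXO/XXX/OXO] terminal -1; root [.../X.X/..O] d6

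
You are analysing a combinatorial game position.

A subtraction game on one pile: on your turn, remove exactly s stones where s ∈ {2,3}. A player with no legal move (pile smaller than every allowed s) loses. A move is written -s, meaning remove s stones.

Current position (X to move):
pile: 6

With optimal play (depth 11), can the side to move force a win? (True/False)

X winning at [6]: False

ply 1, X at 6 | -2=-1→4*; -3=-1→3
ply 2, O at 4 | -2=-1→2; -3=+1→1*
ply 3: 1 is terminal -1 (X); from 6 depth 11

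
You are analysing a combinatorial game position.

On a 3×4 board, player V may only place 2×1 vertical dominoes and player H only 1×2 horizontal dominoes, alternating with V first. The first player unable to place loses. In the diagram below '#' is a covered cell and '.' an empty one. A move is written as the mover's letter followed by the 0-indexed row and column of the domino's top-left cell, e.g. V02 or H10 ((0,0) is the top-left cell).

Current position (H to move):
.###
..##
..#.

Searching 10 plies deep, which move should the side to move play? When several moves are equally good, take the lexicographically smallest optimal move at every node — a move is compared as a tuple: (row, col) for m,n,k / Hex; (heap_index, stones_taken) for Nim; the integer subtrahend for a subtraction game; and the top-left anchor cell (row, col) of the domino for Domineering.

H's best at [.###/..##/..#.]: H10

[.###/..##/..#.] H move#1: H10:+1/.###/####/..#.*, H20:-1/.###/..##/###.
[.###/####/..#.] end (terminal -1, V#2); searched .###/..##/..#. to 10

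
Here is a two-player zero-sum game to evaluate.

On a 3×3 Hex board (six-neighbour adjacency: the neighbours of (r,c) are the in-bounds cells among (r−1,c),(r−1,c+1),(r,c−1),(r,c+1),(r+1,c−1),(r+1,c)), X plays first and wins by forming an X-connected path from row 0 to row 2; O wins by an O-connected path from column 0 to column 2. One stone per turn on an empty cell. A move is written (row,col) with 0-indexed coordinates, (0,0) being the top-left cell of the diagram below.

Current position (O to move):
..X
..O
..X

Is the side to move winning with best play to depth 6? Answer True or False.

O winning at [..X/..O/..X]: True

p1 O@[..X/..O/..X]: (0,0)[O.X/..O/..X]-1 (0,1)[.OX/..O/..X]-1 (1,0)[..X/O.O/..X]-1 (1,1)[..X/.OO/..X]+1* (2,0)[..X/..O/O.X]+1 (2,1)[..X/..O/.OX]-1
p2 X@[..X/.OO/..X]: (0,0)[X.X/.OO/..X]-1* (0,1)[.XX/.OO/..X]-1 (1,0)[..X/XOO/..X]-1 (2,0)[..X/.OO/X.X]-1 (2,1)[..X/.OO/.XX]-1
p3 O@[X.X/.OO/..X]: (0,1)[XOX/.OO/..X]+1* (1,0)[X.X/OOO/..X]+1 (2,0)[X.X/.OO/O.X]+1 (2,1)[X.X/.OO/.OX]+1
p4 X@[XOX/.OO/..X]: (1,0)[XOX/XOO/..X]-1* (2,0)[XOX/.OO/X.X]-1 (2,1)[XOX/.OO/.XX]-1
p5 O@[XOX/XOO/..X]: (2,0)[XOX/XOO/O.X]+1* (2,1)[XOX/XOO/.OX]-1
p6 X@[XOX/XOO/O.X] terminal -1; root [..X/..O/..X] d6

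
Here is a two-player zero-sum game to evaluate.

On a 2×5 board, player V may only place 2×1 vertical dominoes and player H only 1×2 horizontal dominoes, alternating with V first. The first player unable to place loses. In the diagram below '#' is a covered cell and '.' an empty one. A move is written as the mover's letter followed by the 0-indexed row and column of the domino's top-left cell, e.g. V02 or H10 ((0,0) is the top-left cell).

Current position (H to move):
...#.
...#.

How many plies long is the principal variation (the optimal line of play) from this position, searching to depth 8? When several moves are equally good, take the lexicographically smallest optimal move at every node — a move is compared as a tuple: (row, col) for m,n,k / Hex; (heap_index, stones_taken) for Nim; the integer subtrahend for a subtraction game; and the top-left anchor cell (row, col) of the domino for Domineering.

ply 1, H at ...#./...#. | H00=-1→##.#./...#.*; H01=-1→.###./...#.; H10=-1→...#./##.#.; H11=-1→...#./.###.
ply 2, V at ##.#./...#. | V02=+1→####./..##.*; V04=-1→##.##/...##
ply 3, H at ####./..##. | H10=-1→####./####.*
ply 4, V at ####./####. | V04=+1→#####/#####*
ply 5: #####/##### is terminal -1 (H); from ...#./...#. depth 8

PV length from [...#./...#.]: 4 plies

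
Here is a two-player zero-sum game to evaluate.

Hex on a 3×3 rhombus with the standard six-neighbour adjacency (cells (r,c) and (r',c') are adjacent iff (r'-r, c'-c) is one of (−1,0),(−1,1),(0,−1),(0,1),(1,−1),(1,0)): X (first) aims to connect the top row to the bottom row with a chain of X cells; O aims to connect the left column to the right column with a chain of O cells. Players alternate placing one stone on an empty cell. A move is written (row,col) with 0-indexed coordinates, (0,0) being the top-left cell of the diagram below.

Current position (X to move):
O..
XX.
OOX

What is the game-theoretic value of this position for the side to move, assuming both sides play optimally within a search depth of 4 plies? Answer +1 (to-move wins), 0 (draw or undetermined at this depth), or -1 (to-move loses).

value(O../XX./OOX, X) = +1

ply 1, X at O../XX./OOX | (0,1)=-1→OX./XX./OOX; (0,2)=-1→O.X/XX./OOX; (1,2)=+1→O../XXX/OOX*
ply 2, O at O../XXX/OOX | (0,1)=-1→OO./XXX/OOX*; (0,2)=-1→O.O/XXX/OOX
ply 3, X at OO./XXX/OOX | (0,2)=+1→OOX/XXX/OOX*
ply 4: OOX/XXX/OOX is terminal -1 (O); from O../XX./OOX depth 4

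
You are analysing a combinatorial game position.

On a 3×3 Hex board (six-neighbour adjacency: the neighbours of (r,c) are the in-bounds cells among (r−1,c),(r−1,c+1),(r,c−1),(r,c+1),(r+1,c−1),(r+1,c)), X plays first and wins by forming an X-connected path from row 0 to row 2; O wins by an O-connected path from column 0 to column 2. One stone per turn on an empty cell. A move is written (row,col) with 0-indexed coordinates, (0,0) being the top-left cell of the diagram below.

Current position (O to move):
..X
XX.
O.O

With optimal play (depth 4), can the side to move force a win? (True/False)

[..X/XX./O.O] O move#1: (0,0):-1/O.X/XX./O.O, (0,1):-1/.OX/XX./O.O, (1,2):-1/..X/XXO/O.O, (2,1):+1/..X/XX./OOO*
[..X/XX./OOO] end (terminal -1, X#2); searched ..X/XX./O.O to 4

O winning at [..X/XX./O.O]: True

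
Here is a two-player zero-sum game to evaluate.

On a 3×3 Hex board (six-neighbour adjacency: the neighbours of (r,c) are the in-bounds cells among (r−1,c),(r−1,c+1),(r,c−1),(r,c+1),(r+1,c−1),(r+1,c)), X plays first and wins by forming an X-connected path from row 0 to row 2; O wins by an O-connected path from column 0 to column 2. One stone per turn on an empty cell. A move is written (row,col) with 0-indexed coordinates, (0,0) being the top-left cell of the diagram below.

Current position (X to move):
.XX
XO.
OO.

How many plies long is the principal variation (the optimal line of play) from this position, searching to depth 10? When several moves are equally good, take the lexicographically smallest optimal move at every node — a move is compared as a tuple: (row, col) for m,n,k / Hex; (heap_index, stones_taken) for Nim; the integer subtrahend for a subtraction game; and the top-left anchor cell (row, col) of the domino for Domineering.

p1 X@[.XX/XO./OO.]: (0,0)[XXX/XO./OO.]-1* (1,2)[.XX/XOX/OO.]-1 (2,2)[.XX/XO./OOX]-1
p2 O@[XXX/XO./OO.]: (1,2)[XXX/XOO/OO.]+1* (2,2)[XXX/XO./OOO]+1
p3 X@[XXX/XOO/OO.] terminal -1; root [.XX/XO./OO.] d10

PV length from [.XX/XO./OO.]: 2 plies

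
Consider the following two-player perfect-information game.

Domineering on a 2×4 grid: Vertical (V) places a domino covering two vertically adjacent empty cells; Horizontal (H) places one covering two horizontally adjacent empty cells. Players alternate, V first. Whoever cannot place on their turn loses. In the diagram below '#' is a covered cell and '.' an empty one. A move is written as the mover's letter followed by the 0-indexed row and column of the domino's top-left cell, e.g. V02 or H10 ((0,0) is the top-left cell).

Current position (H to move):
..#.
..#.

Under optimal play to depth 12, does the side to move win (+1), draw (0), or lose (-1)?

ply 1, H at ..#./..#. | H00=+1→###./..#.*; H10=+1→..#./###.
ply 2, V at ###./..#. | V03=-1→####/..##*
ply 3, H at ####/..## | H10=+1→####/####*
ply 4: ####/#### is terminal -1 (V); from ..#./..#. depth 12

value(..#./..#., H) = +1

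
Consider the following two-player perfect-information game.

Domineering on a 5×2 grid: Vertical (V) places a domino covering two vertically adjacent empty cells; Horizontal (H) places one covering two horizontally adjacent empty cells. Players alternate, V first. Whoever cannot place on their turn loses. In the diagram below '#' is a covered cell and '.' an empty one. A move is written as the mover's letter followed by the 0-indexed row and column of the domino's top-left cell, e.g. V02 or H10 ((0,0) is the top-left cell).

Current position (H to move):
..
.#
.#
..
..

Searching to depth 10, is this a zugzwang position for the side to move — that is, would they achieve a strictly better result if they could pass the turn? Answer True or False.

zugzwang(../.#/.#/../.., H) = False

[../.#/.#/../..] H move#1: H00:-1/##/.#/.#/../.., H30:+1/../.#/.#/##/..*, H40:+1/../.#/.#/../##
[../.#/.#/##/..] V move#2: V00:-1/#./##/.#/##/..*, V10:-1/../##/##/##/..
[#./##/.#/##/..] H move#3: H40:+1/#./##/.#/##/##*
[#./##/.#/##/##] end (terminal -1, V#4); searched ../.#/.#/../.. to 10
pass branch (V moves first from the same position):
  | [../.#/.#/../..] V move#1: V00:-1/#./##/.#/../.., V10:-1/../##/##/../.., V20:+1/../.#/##/#./..*, V30:+1/../.#/.#/#./#., V31:+1/../.#/.#/.#/.#
  | [../.#/##/#./..] H move#2: H00:-1/##/.#/##/#./..*, H40:-1/../.#/##/#./##
  | [##/.#/##/#./..] V move#3: V31:+1/##/.#/##/##/.#*
  | [##/.#/##/##/.#] end (terminal -1, H#4); searched ../.#/.#/../.. to 10
H moving scores +1; H passing scores -1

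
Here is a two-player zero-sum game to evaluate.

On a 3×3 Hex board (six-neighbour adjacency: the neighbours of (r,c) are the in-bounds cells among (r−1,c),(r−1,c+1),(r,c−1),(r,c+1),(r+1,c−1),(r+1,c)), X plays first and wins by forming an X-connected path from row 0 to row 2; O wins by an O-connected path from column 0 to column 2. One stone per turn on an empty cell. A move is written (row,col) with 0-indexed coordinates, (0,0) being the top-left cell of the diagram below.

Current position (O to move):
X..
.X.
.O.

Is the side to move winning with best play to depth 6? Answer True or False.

O winning at [X../.X./.O.]: True

p1 O@[X../.X./.O.]: (0,1)[XO./.X./.O.]-1 (0,2)[X.O/.X./.O.]-1 (1,0)[X../OX./.O.]-1 (1,2)[X../.XO/.O.]-1 (2,0)[X../.X./OO.]+1* (2,2)[X../.X./.OO]-1
p2 X@[X../.X./OO.]: (0,1)[XX./.X./OO.]-1* (0,2)[X.X/.X./OO.]-1 (1,0)[X../XX./OO.]-1 (1,2)[X../.XX/OO.]-1 (2,2)[X../.X./OOX]-1
p3 O@[XX./.X./OO.]: (0,2)[XXO/.X./OO.]+1* (1,0)[XX./OX./OO.]+1 (1,2)[XX./.XO/OO.]+1 (2,2)[XX./.X./OOO]+1
p4 X@[XXO/.X./OO.]: (1,0)[XXO/XX./OO.]-1* (1,2)[XXO/.XX/OO.]-1 (2,2)[XXO/.X./OOX]-1
p5 O@[XXO/XX./OO.]: (1,2)[XXO/XXO/OO.]+1* (2,2)[XXO/XX./OOO]+1
p6 X@[XXO/XXO/OO.] terminal -1; root [X../.X./.O.] d6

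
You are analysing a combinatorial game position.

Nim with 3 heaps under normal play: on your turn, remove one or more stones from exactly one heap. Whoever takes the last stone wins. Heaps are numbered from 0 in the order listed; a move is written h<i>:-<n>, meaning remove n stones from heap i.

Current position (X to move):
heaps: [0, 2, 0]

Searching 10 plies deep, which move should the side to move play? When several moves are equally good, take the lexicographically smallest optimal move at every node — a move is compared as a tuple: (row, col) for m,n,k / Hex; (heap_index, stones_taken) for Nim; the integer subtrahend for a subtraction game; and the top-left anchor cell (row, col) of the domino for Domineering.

ply 1, X at (0,2,0) | h1:-1=-1→(0,1,0); h1:-2=+1→(0,0,0)*
ply 2: (0,0,0) is terminal -1 (O); from (0,2,0) depth 10

X's best at [(0,2,0)]: h1:-2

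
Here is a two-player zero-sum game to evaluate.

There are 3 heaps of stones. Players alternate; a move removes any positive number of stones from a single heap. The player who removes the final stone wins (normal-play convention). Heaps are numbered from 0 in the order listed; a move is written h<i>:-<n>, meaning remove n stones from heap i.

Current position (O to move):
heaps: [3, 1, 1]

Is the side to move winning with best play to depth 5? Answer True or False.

ply 1, O at (3,1,1) | h0:-1=-1→(2,1,1); h0:-2=-1→(1,1,1); h0:-3=+1→(0,1,1)*; h1:-1=-1→(3,0,1); h2:-1=-1→(3,1,0)
ply 2, X at (0,1,1) | h1:-1=-1→(0,0,1)*; h2:-1=-1→(0,1,0)
ply 3, O at (0,0,1) | h2:-1=+1→(0,0,0)*
ply 4: (0,0,0) is terminal -1 (X); from (3,1,1) depth 5

O winning at [(3,1,1)]: True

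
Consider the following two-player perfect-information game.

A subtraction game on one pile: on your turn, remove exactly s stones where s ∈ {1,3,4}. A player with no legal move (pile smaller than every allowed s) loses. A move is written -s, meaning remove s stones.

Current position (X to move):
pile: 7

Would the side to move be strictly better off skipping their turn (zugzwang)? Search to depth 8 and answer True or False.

[7] X move#1: -1:-1/6*, -3:-1/4, -4:-1/3
[6] O move#2: -1:-1/5, -3:-1/3, -4:+1/2*
[2] X move#3: -1:-1/1*
[1] O move#4: -1:+1/0*
[0] end (terminal -1, X#5); searched 7 to 8
if X skipped the turn, O would face:
~ [7] O move#1: -1:-1/6*, -3:-1/4, -4:-1/3
~ [6] X move#2: -1:-1/5, -3:-1/3, -4:+1/2*
~ [2] O move#3: -1:-1/1*
~ [1] X move#4: -1:+1/0*
~ [0] end (terminal -1, O#5); searched 7 to 8
compare (X): move=-1 vs pass=+1

zugzwang(7, X) = True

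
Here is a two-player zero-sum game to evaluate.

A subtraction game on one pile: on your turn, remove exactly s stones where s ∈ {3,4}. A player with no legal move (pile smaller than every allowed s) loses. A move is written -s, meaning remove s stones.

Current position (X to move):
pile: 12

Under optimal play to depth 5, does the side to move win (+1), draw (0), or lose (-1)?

value(12, X) = +1

p1 X@[12]: -3[9]+1* -4[8]+1
p2 O@[9]: -3[6]-1* -4[5]-1
p3 X@[6]: -3[3]-1 -4[2]+1*
p4 O@[2] terminal -1; root [12] d5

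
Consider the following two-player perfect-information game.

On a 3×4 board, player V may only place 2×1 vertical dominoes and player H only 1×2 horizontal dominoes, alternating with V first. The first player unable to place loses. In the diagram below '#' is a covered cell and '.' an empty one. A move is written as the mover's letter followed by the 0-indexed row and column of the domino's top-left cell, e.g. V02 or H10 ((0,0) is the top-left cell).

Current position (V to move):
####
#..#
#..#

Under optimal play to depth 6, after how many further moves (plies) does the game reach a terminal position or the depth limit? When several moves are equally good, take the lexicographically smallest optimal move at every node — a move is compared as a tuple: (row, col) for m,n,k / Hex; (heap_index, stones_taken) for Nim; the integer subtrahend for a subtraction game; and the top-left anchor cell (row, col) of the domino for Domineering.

ply 1, V at ####/#..#/#..# | V11=+1→####/##.#/##.#*; V12=+1→####/#.##/#.##
ply 2: ####/##.#/##.# is terminal -1 (H); from ####/#..#/#..# depth 6

PV length from [####/#..#/#..#]: 1 ply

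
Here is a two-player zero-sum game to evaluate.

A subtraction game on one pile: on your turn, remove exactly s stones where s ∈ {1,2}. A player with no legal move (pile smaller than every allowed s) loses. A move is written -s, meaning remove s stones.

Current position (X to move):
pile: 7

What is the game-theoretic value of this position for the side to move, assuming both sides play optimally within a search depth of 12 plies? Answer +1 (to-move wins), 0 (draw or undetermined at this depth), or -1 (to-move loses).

p1 X@[7]: -1[6]+1* -2[5]-1
p2 O@[6]: -1[5]-1* -2[4]-1
p3 X@[5]: -1[4]-1 -2[3]+1*
p4 O@[3]: -1[2]-1* -2[1]-1
p5 X@[2]: -1[1]-1 -2[0]+1*
p6 O@[0] terminal -1; root [7] d12

value(7, X) = +1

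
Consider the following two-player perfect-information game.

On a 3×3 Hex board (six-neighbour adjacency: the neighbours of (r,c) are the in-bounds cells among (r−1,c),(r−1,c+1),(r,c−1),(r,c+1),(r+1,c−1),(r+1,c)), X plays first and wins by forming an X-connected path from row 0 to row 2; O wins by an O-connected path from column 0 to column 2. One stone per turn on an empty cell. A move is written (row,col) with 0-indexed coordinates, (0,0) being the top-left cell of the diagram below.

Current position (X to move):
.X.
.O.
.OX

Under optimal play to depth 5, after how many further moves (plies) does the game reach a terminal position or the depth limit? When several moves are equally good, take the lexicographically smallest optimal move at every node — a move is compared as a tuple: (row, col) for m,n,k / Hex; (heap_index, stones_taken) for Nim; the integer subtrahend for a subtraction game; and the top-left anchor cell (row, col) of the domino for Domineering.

p1 X@[.X./.O./.OX]: (0,0)[XX./.O./.OX]-1* (0,2)[.XX/.O./.OX]-1 (1,0)[.X./XO./.OX]-1 (1,2)[.X./.OX/.OX]-1 (2,0)[.X./.O./XOX]-1
p2 O@[XX./.O./.OX]: (0,2)[XXO/.O./.OX]+1* (1,0)[XX./OO./.OX]+1 (1,2)[XX./.OO/.OX]+1 (2,0)[XX./.O./OOX]+1
p3 X@[XXO/.O./.OX]: (1,0)[XXO/XO./.OX]-1* (1,2)[XXO/.OX/.OX]-1 (2,0)[XXO/.O./XOX]-1
p4 O@[XXO/XO./.OX]: (1,2)[XXO/XOO/.OX]-1 (2,0)[XXO/XO./OOX]+1*
p5 X@[XXO/XO./OOX] terminal -1; root [.X./.O./.OX] d5

PV length from [.X./.O./.OX]: 4 plies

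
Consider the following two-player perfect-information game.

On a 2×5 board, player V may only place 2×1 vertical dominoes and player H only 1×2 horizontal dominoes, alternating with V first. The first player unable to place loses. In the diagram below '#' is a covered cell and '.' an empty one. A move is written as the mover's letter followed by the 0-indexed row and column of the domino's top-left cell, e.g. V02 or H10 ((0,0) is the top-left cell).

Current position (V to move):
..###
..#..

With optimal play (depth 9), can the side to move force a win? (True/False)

V winning at [..###/..#..]: True

p1 V@[..###/..#..]: V00[#.###/#.#..]+1* V01[.####/.##..]+1
p2 H@[#.###/#.#..]: H13[#.###/#.###]-1*
p3 V@[#.###/#.###]: V01[#####/#####]+1*
p4 H@[#####/#####] terminal -1; root [..###/..#..] d9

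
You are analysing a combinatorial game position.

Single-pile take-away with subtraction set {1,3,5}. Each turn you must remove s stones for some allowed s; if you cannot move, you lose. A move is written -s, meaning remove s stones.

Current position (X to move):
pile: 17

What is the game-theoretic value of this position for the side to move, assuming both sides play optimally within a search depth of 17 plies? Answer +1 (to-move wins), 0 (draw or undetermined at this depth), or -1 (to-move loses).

value(17, X) = +1

[17] X move#1: -1:+1/16*, -3:+1/14, -5:+1/12
[16] O move#2: -1:-1/15*, -3:-1/13, -5:-1/11
[15] X move#3: -1:+1/14*, -3:+1/12, -5:+1/10
[14] O move#4: -1:-1/13*, -3:-1/11, -5:-1/9
[13] X move#5: -1:+1/12*, -3:+1/10, -5:+1/8
[12] O move#6: -1:-1/11*, -3:-1/9, -5:-1/7
[11] X move#7: -1:+1/10*, -3:+1/8, -5:+1/6
[10] O move#8: -1:-1/9*, -3:-1/7, -5:-1/5
[9] X move#9: -1:+1/8*, -3:+1/6, -5:+1/4
[8] O move#10: -1:-1/7*, -3:-1/5, -5:-1/3
[7] X move#11: -1:+1/6*, -3:+1/4, -5:+1/2
[6] O move#12: -1:-1/5*, -3:-1/3, -5:-1/1
[5] X move#13: -1:+1/4*, -3:+1/2, -5:+1/0
[4] O move#14: -1:-1/3*, -3:-1/1
[3] X move#15: -1:+1/2*, -3:+1/0
[2] O move#16: -1:-1/1*
[1] X move#17: -1:+1/0*
[0] end (terminal -1, O#18); searched 17 to 17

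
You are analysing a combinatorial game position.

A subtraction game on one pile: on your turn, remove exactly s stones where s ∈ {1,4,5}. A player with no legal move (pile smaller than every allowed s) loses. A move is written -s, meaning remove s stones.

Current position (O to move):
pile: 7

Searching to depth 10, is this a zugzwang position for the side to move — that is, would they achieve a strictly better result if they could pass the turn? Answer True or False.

p1 O@[7]: -1[6]-1 -4[3]-1 -5[2]+1*
p2 X@[2]: -1[1]-1*
p3 O@[1]: -1[0]+1*
p4 X@[0] terminal -1; root [7] d10
suppose O passes — search the same position with X to move:
pass> p1 X@[7]: -1[6]-1 -4[3]-1 -5[2]+1*
pass> p2 O@[2]: -1[1]-1*
pass> p3 X@[1]: -1[0]+1*
pass> p4 O@[0] terminal -1; root [7] d10
for O: play +1, pass -1

zugzwang(7, O) = False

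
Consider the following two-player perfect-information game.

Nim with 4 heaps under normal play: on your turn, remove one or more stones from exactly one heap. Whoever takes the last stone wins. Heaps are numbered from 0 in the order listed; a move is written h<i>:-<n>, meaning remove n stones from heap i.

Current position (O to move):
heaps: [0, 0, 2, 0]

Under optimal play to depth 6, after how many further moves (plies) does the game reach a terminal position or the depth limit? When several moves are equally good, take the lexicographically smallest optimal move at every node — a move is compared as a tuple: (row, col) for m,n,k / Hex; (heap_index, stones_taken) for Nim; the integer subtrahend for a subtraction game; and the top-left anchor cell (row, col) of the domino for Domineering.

PV length from [(0,0,2,0)]: 1 ply

[(0,0,2,0)] O move#1: h2:-1:-1/(0,0,1,0), h2:-2:+1/(0,0,0,0)*
[(0,0,0,0)] end (terminal -1, X#2); searched (0,0,2,0) to 6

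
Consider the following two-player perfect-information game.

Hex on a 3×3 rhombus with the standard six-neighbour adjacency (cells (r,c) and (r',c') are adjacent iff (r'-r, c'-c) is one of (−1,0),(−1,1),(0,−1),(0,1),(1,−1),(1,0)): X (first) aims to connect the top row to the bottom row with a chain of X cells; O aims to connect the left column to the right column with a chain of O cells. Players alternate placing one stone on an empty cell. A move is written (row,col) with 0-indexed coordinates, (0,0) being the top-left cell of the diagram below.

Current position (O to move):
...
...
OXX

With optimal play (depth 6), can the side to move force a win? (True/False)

O winning at [.../.../OXX]: True

[.../.../OXX] O move#1: (0,0):-1/O../.../OXX, (0,1):-1/.O./.../OXX, (0,2):+1/..O/.../OXX*, (1,0):-1/.../O../OXX, (1,1):+1/.../.O./OXX, (1,2):-1/.../..O/OXX
[..O/.../OXX] X move#2: (0,0):-1/X.O/.../OXX*, (0,1):-1/.XO/.../OXX, (1,0):-1/..O/X../OXX, (1,1):-1/..O/.X./OXX, (1,2):-1/..O/..X/OXX
[X.O/.../OXX] O move#3: (0,1):+1/XOO/.../OXX*, (1,0):+1/X.O/O../OXX, (1,1):+1/X.O/.O./OXX, (1,2):-1/X.O/..O/OXX
[XOO/.../OXX] X move#4: (1,0):-1/XOO/X../OXX*, (1,1):-1/XOO/.X./OXX, (1,2):-1/XOO/..X/OXX
[XOO/X../OXX] O move#5: (1,1):+1/XOO/XO./OXX*, (1,2):-1/XOO/X.O/OXX
[XOO/XO./OXX] end (terminal -1, X#6); searched .../.../OXX to 6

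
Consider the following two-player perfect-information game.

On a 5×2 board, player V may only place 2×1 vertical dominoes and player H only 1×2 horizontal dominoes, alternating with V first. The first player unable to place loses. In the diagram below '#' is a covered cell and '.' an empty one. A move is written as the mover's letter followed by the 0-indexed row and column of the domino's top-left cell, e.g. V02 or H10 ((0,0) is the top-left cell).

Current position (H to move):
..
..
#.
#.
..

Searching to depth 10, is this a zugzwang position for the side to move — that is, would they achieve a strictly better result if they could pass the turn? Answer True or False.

zugzwang(../../#./#./.., H) = False

[../../#./#./..] H move#1: H00:+1/##/../#./#./..*, H10:+1/../##/#./#./.., H40:-1/../../#./#./##
[##/../#./#./..] V move#2: V11:-1/##/.#/##/#./..*, V21:-1/##/../##/##/.., V31:-1/##/../#./##/.#
[##/.#/##/#./..] H move#3: H40:+1/##/.#/##/#./##*
[##/.#/##/#./##] end (terminal -1, V#4); searched ../../#./#./.. to 10
if H skipped the turn, V would face:
~ [../../#./#./..] V move#1: V00:+1/#./#./#./#./..*, V01:+1/.#/.#/#./#./.., V11:+1/../.#/##/#./.., V21:-1/../../##/##/.., V31:-1/../../#./##/.#
~ [#./#./#./#./..] H move#2: H40:-1/#./#./#./#./##*
~ [#./#./#./#./##] V move#3: V01:+1/##/##/#./#./##*, V11:+1/#./##/##/#./##, V21:+1/#./#./##/##/##
~ [##/##/#./#./##] end (terminal -1, H#4); searched ../../#./#./.. to 10
compare (H): move=+1 vs pass=-1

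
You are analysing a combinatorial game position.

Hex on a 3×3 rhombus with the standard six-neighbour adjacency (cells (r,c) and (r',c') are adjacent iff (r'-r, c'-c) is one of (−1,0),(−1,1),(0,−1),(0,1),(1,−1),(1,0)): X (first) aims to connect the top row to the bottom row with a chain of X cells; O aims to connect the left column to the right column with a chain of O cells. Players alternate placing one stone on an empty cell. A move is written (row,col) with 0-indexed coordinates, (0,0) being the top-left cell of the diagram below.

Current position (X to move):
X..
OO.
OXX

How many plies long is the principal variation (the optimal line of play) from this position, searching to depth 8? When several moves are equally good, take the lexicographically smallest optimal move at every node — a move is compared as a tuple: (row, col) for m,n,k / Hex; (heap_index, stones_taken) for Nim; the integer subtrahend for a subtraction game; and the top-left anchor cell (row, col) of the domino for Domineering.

PV length from [X../OO./OXX]: 2 plies

p1 X@[X../OO./OXX]: (0,1)[XX./OO./OXX]-1* (0,2)[X.X/OO./OXX]-1 (1,2)[X../OOX/OXX]-1
p2 O@[XX./OO./OXX]: (0,2)[XXO/OO./OXX]+1* (1,2)[XX./OOO/OXX]+1
p3 X@[XXO/OO./OXX] terminal -1; root [X../OO./OXX] d8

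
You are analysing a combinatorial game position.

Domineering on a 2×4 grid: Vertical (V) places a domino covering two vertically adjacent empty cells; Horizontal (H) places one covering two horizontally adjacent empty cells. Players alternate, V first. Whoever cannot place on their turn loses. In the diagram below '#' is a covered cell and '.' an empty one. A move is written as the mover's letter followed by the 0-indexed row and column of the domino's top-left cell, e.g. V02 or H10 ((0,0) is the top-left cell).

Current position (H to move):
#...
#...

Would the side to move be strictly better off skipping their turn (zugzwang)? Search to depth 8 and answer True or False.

zugzwang(#.../#..., H) = False

[#.../#...] H move#1: H01:+1/###./#...*, H02:+1/#.##/#..., H11:+1/#.../###., H12:+1/#.../#.##
[###./#...] V move#2: V03:-1/####/#..#*
[####/#..#] H move#3: H11:+1/####/####*
[####/####] end (terminal -1, V#4); searched #.../#... to 8
suppose H passes — search the same position with V to move:
pass> [#.../#...] V move#1: V01:-1/##../##.., V02:+1/#.#./#.#.*, V03:-1/#..#/#..#
pass> [#.#./#.#.] end (terminal -1, H#2); searched #.../#... to 8
for H: play +1, pass -1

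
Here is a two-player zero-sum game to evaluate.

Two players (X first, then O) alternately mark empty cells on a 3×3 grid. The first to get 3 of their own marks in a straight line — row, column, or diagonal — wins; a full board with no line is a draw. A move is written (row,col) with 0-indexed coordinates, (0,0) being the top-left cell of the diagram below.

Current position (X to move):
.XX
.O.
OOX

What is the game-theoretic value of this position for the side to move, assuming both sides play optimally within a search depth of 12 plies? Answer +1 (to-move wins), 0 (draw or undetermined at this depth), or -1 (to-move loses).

p1 X@[.XX/.O./OOX]: (0,0)[XXX/.O./OOX]+1* (1,0)[.XX/XO./OOX]+1 (1,2)[.XX/.OX/OOX]+1
p2 O@[XXX/.O./OOX] terminal -1; root [.XX/.O./OOX] d12

value(.XX/.O./OOX, X) = +1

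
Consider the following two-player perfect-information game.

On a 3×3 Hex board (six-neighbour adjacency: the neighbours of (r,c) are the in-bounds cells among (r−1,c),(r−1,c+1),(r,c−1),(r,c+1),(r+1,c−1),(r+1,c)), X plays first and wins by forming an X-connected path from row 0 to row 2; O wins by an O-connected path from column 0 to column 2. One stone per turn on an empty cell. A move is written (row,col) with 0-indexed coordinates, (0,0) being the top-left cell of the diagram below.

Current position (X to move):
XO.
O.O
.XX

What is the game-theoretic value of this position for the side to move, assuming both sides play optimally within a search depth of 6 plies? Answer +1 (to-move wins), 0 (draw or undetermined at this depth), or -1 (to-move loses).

p1 X@[XO./O.O/.XX]: (0,2)[XOX/O.O/.XX]-1* (1,1)[XO./OXO/.XX]-1 (2,0)[XO./O.O/XXX]-1
p2 O@[XOX/O.O/.XX]: (1,1)[XOX/OOO/.XX]+1* (2,0)[XOX/O.O/OXX]-1
p3 X@[XOX/OOO/.XX] terminal -1; root [XO./O.O/.XX] d6

value(XO./O.O/.XX, X) = -1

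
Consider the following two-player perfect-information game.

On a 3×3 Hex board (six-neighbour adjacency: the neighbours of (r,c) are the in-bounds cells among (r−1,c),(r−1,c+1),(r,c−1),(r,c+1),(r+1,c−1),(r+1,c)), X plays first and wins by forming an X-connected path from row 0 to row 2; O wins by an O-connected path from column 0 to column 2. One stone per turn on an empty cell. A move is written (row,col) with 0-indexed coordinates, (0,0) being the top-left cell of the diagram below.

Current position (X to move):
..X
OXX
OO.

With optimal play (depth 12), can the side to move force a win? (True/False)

[..X/OXX/OO.] X move#1: (0,0):-1/X.X/OXX/OO., (0,1):-1/.XX/OXX/OO., (2,2):+1/..X/OXX/OOX*
[..X/OXX/OOX] end (terminal -1, O#2); searched ..X/OXX/OO. to 12

X winning at [..X/OXX/OO.]: True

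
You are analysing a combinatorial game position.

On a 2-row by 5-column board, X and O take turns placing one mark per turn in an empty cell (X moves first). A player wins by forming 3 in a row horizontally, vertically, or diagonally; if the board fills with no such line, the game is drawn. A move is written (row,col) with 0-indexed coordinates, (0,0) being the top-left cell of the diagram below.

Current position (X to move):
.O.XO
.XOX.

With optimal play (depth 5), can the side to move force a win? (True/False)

p1 X@[.O.XO/.XOX.]: (0,0)[XO.XO/.XOX.]+0* (0,2)[.OXXO/.XOX.]+0 (1,0)[.O.XO/XXOX.]+0 (1,4)[.O.XO/.XOXX]+0
p2 O@[XO.XO/.XOX.]: (0,2)[XOOXO/.XOX.]+0* (1,0)[XO.XO/OXOX.]+0 (1,4)[XO.XO/.XOXO]+0
p3 X@[XOOXO/.XOX.]: (1,0)[XOOXO/XXOX.]+0* (1,4)[XOOXO/.XOXX]+0
p4 O@[XOOXO/XXOX.]: (1,4)[XOOXO/XXOXO]+0*
p5 X@[XOOXO/XXOXO] terminal +0; root [.O.XO/.XOX.] d5

X winning at [.O.XO/.XOX.]: False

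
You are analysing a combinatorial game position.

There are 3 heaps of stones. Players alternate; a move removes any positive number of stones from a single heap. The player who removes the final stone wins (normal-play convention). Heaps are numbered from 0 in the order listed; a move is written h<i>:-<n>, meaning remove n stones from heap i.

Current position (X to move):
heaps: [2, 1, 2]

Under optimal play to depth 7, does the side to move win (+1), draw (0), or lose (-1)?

value((2,1,2), X) = +1

[(2,1,2)] X move#1: h0:-1:-1/(1,1,2), h0:-2:-1/(0,1,2), h1:-1:+1/(2,0,2)*, h2:-1:-1/(2,1,1), h2:-2:-1/(2,1,0)
[(2,0,2)] O move#2: h0:-1:-1/(1,0,2)*, h0:-2:-1/(0,0,2), h2:-1:-1/(2,0,1), h2:-2:-1/(2,0,0)
[(1,0,2)] X move#3: h0:-1:-1/(0,0,2), h2:-1:+1/(1,0,1)*, h2:-2:-1/(1,0,0)
[(1,0,1)] O move#4: h0:-1:-1/(0,0,1)*, h2:-1:-1/(1,0,0)
[(0,0,1)] X move#5: h2:-1:+1/(0,0,0)*
[(0,0,0)] end (terminal -1, O#6); searched (2,1,2) to 7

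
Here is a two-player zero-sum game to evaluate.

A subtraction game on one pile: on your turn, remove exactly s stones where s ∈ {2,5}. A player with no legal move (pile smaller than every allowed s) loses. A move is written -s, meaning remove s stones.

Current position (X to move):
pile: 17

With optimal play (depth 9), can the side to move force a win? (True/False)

X winning at [17]: True

[17] X move#1: -2:+1/15*, -5:-1/12
[15] O move#2: -2:-1/13*, -5:-1/10
[13] X move#3: -2:+1/11*, -5:+1/8
[11] O move#4: -2:-1/9*, -5:-1/6
[9] X move#5: -2:+1/7*, -5:+1/4
[7] O move#6: -2:-1/5*, -5:-1/2
[5] X move#7: -2:-1/3, -5:+1/0*
[0] end (terminal -1, O#8); searched 17 to 9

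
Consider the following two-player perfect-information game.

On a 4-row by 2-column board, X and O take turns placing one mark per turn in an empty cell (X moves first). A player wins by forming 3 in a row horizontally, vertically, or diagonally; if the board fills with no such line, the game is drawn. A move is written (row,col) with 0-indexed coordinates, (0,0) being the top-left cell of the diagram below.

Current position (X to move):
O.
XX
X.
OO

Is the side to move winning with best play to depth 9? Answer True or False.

X winning at [O./XX/X./OO]: False

p1 X@[O./XX/X./OO]: (0,1)[OX/XX/X./OO]+0* (2,1)[O./XX/XX/OO]+0
p2 O@[OX/XX/X./OO]: (2,1)[OX/XX/XO/OO]+0*
p3 X@[OX/XX/XO/OO] terminal +0; root [O./XX/X./OO] d9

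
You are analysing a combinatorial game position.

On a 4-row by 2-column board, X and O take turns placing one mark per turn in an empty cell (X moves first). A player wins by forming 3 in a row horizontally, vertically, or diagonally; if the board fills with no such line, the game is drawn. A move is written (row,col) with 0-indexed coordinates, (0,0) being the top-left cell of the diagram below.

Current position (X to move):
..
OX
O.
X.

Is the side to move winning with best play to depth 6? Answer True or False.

X winning at [../OX/O./X.]: False

[../OX/O./X.] X move#1: (0,0):+0/X./OX/O./X.*, (0,1):-1/.X/OX/O./X., (2,1):-1/../OX/OX/X., (3,1):-1/../OX/O./XX
[X./OX/O./X.] O move#2: (0,1):+0/XO/OX/O./X.*, (2,1):+0/X./OX/OO/X., (3,1):+0/X./OX/O./XO
[XO/OX/O./X.] X move#3: (2,1):+0/XO/OX/OX/X.*, (3,1):+0/XO/OX/O./XX
[XO/OX/OX/X.] O move#4: (3,1):+0/XO/OX/OX/XO*
[XO/OX/OX/XO] end (terminal +0, X#5); searched ../OX/O./X. to 6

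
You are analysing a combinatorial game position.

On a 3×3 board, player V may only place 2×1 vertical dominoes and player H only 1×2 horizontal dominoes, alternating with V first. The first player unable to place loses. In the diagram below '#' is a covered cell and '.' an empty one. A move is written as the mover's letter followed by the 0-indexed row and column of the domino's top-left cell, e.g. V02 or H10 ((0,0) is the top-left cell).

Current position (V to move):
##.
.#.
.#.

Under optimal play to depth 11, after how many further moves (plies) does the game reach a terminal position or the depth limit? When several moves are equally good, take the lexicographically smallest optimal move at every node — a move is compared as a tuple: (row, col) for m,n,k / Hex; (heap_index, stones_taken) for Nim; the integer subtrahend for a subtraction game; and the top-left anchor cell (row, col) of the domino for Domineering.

p1 V@[##./.#./.#.]: V02[###/.##/.#.]+1* V10[##./##./##.]+1 V12[##./.##/.##]+1
p2 H@[###/.##/.#.] terminal -1; root [##./.#./.#.] d11

PV length from [##./.#./.#.]: 1 ply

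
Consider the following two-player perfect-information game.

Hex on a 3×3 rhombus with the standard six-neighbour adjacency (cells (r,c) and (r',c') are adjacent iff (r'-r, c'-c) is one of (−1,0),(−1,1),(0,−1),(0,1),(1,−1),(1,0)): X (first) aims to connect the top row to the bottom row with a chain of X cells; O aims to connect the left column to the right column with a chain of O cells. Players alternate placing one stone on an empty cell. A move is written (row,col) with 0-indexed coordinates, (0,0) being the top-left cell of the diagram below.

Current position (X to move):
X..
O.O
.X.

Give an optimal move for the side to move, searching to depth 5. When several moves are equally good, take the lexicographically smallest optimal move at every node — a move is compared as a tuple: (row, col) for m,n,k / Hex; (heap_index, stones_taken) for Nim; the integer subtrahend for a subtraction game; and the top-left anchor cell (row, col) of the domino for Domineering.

X's best at [X../O.O/.X.]: (1,1)

p1 X@[X../O.O/.X.]: (0,1)[XX./O.O/.X.]-1 (0,2)[X.X/O.O/.X.]-1 (1,1)[X../OXO/.X.]+1* (2,0)[X../O.O/XX.]-1 (2,2)[X../O.O/.XX]-1
p2 O@[X../OXO/.X.]: (0,1)[XO./OXO/.X.]-1* (0,2)[X.O/OXO/.X.]-1 (2,0)[X../OXO/OX.]-1 (2,2)[X../OXO/.XO]-1
p3 X@[XO./OXO/.X.]: (0,2)[XOX/OXO/.X.]+1* (2,0)[XO./OXO/XX.]-1 (2,2)[XO./OXO/.XX]-1
p4 O@[XOX/OXO/.X.] terminal -1; root [X../O.O/.X.] d5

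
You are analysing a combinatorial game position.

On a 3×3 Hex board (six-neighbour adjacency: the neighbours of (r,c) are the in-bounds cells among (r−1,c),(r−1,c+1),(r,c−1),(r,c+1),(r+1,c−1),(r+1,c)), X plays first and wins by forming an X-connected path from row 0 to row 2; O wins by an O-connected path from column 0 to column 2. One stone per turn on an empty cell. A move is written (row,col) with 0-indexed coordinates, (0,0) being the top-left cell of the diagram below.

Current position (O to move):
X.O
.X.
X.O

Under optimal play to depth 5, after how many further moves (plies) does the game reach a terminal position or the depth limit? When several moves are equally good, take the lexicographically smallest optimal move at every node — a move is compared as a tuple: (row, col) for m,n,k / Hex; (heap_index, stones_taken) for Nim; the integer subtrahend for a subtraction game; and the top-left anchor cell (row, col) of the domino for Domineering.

[X.O/.X./X.O] O move#1: (0,1):-1/XOO/.X./X.O*, (1,0):-1/X.O/OX./X.O, (1,2):-1/X.O/.XO/X.O, (2,1):-1/X.O/.X./XOO
[XOO/.X./X.O] X move#2: (1,0):+1/XOO/XX./X.O*, (1,2):-1/XOO/.XX/X.O, (2,1):-1/XOO/.X./XXO
[XOO/XX./X.O] end (terminal -1, O#3); searched X.O/.X./X.O to 5

PV length from [X.O/.X./X.O]: 2 plies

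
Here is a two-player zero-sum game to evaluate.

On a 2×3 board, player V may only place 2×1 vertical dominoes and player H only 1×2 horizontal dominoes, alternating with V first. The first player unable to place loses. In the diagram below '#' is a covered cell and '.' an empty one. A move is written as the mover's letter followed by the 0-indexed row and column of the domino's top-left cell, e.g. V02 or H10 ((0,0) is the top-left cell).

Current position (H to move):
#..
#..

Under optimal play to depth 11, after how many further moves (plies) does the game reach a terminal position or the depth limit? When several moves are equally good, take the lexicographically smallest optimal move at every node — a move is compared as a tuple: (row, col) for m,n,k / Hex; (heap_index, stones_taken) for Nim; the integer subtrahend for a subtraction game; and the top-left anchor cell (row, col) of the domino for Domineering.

ply 1, H at #../#.. | H01=+1→###/#..*; H11=+1→#../###
ply 2: ###/#.. is terminal -1 (V); from #../#.. depth 11

PV length from [#../#..]: 1 ply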